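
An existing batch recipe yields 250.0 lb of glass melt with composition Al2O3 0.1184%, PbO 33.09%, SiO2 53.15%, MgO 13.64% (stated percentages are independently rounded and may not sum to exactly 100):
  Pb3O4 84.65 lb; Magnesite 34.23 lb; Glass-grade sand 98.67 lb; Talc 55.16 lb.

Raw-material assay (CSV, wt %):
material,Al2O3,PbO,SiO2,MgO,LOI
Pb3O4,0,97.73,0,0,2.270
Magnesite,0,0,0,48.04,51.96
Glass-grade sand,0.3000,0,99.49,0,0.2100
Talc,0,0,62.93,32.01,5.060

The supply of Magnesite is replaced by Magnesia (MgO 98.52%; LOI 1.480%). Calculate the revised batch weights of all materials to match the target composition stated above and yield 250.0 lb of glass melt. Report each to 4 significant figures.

Revised batch per 250.0 lb glass melt:
  Pb3O4: 84.65 lb
  Magnesia: 16.69 lb
  Glass-grade sand: 98.67 lb
  Talc: 55.16 lb
Total batch = 255.2 lb; LOI loss = 5.167 lb

The whole derivation keeps full float precision from first step to last — mid-chain values are printed (rounded to 4 significant figures) in the working. Every reported value is rounded a single time. Derived quantities (four oxide percentages, glass mass, ignition loss, totals, yield) are carried in full precision starting from the weights per 250.0 lb of glass exactly as shown in the problem or the answer.
Target masses of each oxide per 250.0 lb glass melt:
  Al2O3: 0.1184% × 250.0 = 0.2960 lb
  PbO: 33.09% × 250.0 = 82.72 lb
  SiO2: 53.15% × 250.0 = 132.9 lb
  MgO: 13.64% × 250.0 = 34.10 lb
Oxide-by-oxide audit with the batch weights as given, relative to the basis at hand (sums match the target masses modulo rounding of the values):
  Al2O3: 98.67·0.003000 = 0.2960 lb (target 0.2960 lb)
  PbO: 84.65·0.9773 = 82.73 lb (target 82.72 lb)
  SiO2: 98.67·0.9949 + 55.16·0.6293 = 132.9 lb (target 132.9 lb)
  MgO: 16.69·0.9852 + 55.16·0.3201 = 34.10 lb (target 34.10 lb)
Glass mass check: total batch − LOI = 250.0 lb (per-oxide target masses sum to 250.0 lb; with the basis standing at 250.0 lb — gaps are rounding artifacts).
Whole-batch sum: Σ batch = 255.2 lb; Σ batch·LOI gives LOI loss = 5.167 lb; the yield ratio, glass ÷ batch: 97.98%.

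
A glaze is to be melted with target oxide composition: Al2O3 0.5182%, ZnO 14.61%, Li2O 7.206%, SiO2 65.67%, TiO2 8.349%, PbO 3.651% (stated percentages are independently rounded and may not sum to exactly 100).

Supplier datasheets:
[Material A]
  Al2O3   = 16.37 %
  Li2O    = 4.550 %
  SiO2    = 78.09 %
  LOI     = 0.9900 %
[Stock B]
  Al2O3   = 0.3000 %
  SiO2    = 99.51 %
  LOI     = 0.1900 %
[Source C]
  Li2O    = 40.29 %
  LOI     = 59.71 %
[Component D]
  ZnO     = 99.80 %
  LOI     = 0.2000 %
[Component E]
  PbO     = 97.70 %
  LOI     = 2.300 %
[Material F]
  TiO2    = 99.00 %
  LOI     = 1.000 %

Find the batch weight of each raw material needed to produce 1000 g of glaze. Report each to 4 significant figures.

Batch per 1000 g glaze:
  Material A: 19.85 g
  Stock B: 644.4 g
  Source C: 176.6 g
  Component D: 146.4 g
  Component E: 37.37 g
  Material F: 84.33 g
Total batch = 1109 g; LOI loss = 108.9 g; yield = 90.18%

The intermediate values appear rounded to 4 significant figures as written — the whole derivation runs at full float precision throughout; exactly one rounding goes into every reported number; the derived quantities, which include LOI, glass mass, yield, the totals, six oxide percentages, are carried in full float precision, as they appear in problem or answer, using the weight values for 1000 g of glass.
Oxide-by-oxide targets in 1000 g glaze:
  Al2O3: 0.5182% × 1000 = 5.182 g
  ZnO: 14.61% × 1000 = 146.1 g
  Li2O: 7.206% × 1000 = 72.06 g
  SiO2: 65.67% × 1000 = 656.7 g
  TiO2: 8.349% × 1000 = 83.49 g
  PbO: 3.651% × 1000 = 36.51 g
Balance tally, oxide-wise, with the batch weights as given, versus the basis set out (every target is met by its sum exact up to rounding of places):
  Al2O3: 19.85·0.1637 + 644.4·0.003000 = 5.183 g (target 5.182 g)
  ZnO: 146.4·0.9980 = 146.1 g (target 146.1 g)
  Li2O: 19.85·0.04550 + 176.6·0.4029 = 72.06 g (target 72.06 g)
  SiO2: 19.85·0.7809 + 644.4·0.9951 = 656.7 g (target 656.7 g)
  TiO2: 84.33·0.9900 = 83.49 g (target 83.49 g)
  PbO: 37.37·0.9770 = 36.51 g (target 36.51 g)
The glass-mass cross-check: whole batch net of LOI = 1000 g (the Σ of target masses is 1000 g; stated basis 1000 g — any gap is answer rounding).
Adding the batch up: Σ batch = 1109 g; Σ batch·LOI gives LOI loss = 108.9 g; glass ÷ batch gives a yield of 90.18%.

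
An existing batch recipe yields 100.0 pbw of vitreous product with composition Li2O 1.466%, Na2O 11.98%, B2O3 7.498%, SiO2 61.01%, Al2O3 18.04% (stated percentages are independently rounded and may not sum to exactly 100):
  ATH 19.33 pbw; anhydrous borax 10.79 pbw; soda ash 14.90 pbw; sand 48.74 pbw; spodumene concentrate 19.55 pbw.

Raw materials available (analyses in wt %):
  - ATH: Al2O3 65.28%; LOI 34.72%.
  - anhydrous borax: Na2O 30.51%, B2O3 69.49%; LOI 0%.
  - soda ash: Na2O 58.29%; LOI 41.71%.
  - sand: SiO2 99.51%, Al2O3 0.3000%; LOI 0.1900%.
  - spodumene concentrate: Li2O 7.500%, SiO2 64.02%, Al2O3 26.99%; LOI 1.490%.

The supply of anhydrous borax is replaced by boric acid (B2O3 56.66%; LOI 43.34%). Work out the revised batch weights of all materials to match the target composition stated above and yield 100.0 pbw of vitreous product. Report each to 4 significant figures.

Values along the way are shown, with 4-significant-digit rounding, in the printout; all internal work maintains exact precision in every operation — exactly one rounding is applied to every reported result. The derived quantities, which include the yield, totals, ignition loss, five oxide percentages, glass mass, are recomputed in exact precision, as they appear in the problem or the answer, from the batch weights on 100.0 pbw of glass.
Target masses of each oxide per 100.0 pbw vitreous product:
  Li2O: 1.466% × 100.0 = 1.466 pbw
  Na2O: 11.98% × 100.0 = 11.98 pbw
  B2O3: 7.498% × 100.0 = 7.498 pbw
  SiO2: 61.01% × 100.0 = 61.01 pbw
  Al2O3: 18.04% × 100.0 = 18.04 pbw
Balance tally, oxide-wise, working from each reported weight, versus the basis set out (summed amounts equal target values given rounding of the digits):
  Li2O: 19.55·0.07500 = 1.466 pbw (target 1.466 pbw)
  Na2O: 20.55·0.5829 = 11.98 pbw (target 11.98 pbw)
  B2O3: 13.23·0.5666 = 7.496 pbw (target 7.498 pbw)
  SiO2: 48.74·0.9951 + 19.55·0.6402 = 61.02 pbw (target 61.01 pbw)
  Al2O3: 19.33·0.6528 + 48.74·0.003000 + 19.55·0.2699 = 18.04 pbw (target 18.04 pbw)
Auditing the glass mass value: total charge less LOI = 100.0 pbw (the Σ of target masses is 99.99 pbw; versus the stated basis of 100.0 pbw — a pure rounding effect).
Batch grand total — Σ batch = 121.4 pbw; the LOI term Σ batch·LOI equals 21.40 pbw; yield: glass divided by total = 82.37%.

Revised batch per 100.0 pbw vitreous product:
  ATH: 19.33 pbw
  boric acid: 13.23 pbw
  soda ash: 20.55 pbw
  sand: 48.74 pbw
  spodumene concentrate: 19.55 pbw
Total batch = 121.4 pbw; LOI loss = 21.40 pbw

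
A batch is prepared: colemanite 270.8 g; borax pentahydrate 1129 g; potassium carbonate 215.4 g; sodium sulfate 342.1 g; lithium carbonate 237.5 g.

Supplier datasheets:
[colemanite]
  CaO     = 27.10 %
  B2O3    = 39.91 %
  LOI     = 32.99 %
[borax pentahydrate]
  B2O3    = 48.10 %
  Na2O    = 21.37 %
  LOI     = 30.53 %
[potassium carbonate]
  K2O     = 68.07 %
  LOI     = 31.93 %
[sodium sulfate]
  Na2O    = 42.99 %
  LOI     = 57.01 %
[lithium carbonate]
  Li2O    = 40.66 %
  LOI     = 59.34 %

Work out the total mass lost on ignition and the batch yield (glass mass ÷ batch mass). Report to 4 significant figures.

LOI loss = 838.8 g; glass = 1356 g; yield = 61.78%

Values along the way appear rounded to 4 significant figures on the page; each numeric step maintains exact precision at all times; every reported figure takes just one rounding. Derived quantities, including five oxide percentages, totals, ignition loss, yield, glass mass, are computed starting from the weights for 1356 g of glass at full precision exactly as shown in problem or answer.
Material-by-material LOI:
  colemanite: 270.8 × 0.3299 = 89.34 g
  borax pentahydrate: 1129 × 0.3053 = 344.7 g
  potassium carbonate: 215.4 × 0.3193 = 68.78 g
  sodium sulfate: 342.1 × 0.5701 = 195.0 g
  lithium carbonate: 237.5 × 0.5934 = 140.9 g
Total LOI = 838.8 g
Glass = batch − LOI = 2195 − 838.8 = 1356 g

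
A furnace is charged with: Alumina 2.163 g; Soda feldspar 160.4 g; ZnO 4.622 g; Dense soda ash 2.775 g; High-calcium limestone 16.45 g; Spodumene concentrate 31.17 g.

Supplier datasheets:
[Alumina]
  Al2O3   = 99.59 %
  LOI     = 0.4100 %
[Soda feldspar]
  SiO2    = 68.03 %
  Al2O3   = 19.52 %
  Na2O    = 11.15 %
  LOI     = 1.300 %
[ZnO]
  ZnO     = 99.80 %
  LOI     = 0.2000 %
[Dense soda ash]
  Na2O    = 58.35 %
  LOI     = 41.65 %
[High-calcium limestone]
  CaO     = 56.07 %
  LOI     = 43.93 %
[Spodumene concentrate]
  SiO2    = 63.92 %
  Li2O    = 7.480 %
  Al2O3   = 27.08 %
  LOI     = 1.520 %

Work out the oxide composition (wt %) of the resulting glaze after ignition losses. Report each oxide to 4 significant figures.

All arithmetic holds exact precision at every stage. In-progress results appear rounded off to 4 significant figures when written out — every reported result is rounded just once — the derived quantities, which include six oxide percentages, totals, net glass mass, ignition loss, the yield, are computed at full float precision, as written in problem or answer, from the batch weights for 206.6 g of glass.
Oxide masses out of the charge:
  SiO2: 160.4·0.6803 + 31.17·0.6392 = 129.0 g
  Li2O: 31.17·0.07480 = 2.332 g
  ZnO: 4.622·0.9980 = 4.613 g
  CaO: 16.45·0.5607 = 9.224 g
  Al2O3: 2.163·0.9959 + 160.4·0.1952 + 31.17·0.2708 = 41.91 g
  Na2O: 160.4·0.1115 + 2.775·0.5835 = 19.50 g
LOI: 2.163·0.004100 + 160.4·0.01300 + 4.622·0.002000 + 2.775·0.4165 + 16.45·0.4393 + 31.17·0.01520 = 10.96 g
Net of LOI, the glass mass = 217.6 − 10.96 = 206.6 g (= the summed oxide contributions)
percent share: oxide ÷ glass, ×100

Glass mass = 206.6 g (batch 217.6 − LOI 10.96).
Composition: SiO2 62.45%, Li2O 1.128%, ZnO 2.232%, CaO 4.464%, Al2O3 20.28%, Na2O 9.439%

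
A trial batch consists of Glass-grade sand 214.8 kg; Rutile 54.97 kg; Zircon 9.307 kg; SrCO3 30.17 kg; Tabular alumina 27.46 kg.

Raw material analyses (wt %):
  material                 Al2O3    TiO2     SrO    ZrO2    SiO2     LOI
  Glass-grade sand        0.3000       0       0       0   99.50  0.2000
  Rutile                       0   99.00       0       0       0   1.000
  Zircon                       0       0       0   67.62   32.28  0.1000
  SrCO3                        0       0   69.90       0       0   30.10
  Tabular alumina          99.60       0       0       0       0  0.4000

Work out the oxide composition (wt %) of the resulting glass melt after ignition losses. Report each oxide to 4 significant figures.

The whole derivation maintains exact precision from start to finish — in-progress results appear rounded to four significant digits when written out — a single rounding yields each reported figure — all derived quantities are computed in exact precision (the yield, net glass mass, ignition loss, the five compositions, totals) using the weight values per 326.5 kg of glass, precisely as stated by the problem or the answer.
Oxide masses out of the charge:
  Al2O3: 214.8·0.003000 + 27.46·0.9960 = 27.99 kg
  TiO2: 54.97·0.9900 = 54.42 kg
  SrO: 30.17·0.6990 = 21.09 kg
  ZrO2: 9.307·0.6762 = 6.293 kg
  SiO2: 214.8·0.9950 + 9.307·0.3228 = 216.7 kg
LOI: 214.8·0.002000 + 54.97·0.01000 + 9.307·0.001000 + 30.17·0.3010 + 27.46·0.004000 = 10.18 kg
batch − LOI leaves glass = 336.7 − 10.18 = 326.5 kg (matching Σ of the oxides)
percent share: oxide ÷ glass, ×100

Glass mass = 326.5 kg (batch 336.7 − LOI 10.18).
Composition: Al2O3 8.573%, TiO2 16.67%, SrO 6.459%, ZrO2 1.927%, SiO2 66.37%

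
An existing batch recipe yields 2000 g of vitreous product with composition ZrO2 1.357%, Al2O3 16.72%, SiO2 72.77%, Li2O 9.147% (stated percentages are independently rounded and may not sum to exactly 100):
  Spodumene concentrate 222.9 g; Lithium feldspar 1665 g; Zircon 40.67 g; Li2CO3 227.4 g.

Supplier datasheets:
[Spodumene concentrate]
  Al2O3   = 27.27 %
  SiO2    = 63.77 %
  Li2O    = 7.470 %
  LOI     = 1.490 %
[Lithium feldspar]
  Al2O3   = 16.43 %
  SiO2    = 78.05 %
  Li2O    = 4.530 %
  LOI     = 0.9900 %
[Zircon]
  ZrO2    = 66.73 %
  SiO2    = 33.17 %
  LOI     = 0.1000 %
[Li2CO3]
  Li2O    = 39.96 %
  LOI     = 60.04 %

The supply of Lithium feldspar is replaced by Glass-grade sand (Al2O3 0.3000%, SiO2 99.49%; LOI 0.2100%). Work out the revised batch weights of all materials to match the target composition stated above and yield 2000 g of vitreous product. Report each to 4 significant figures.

All internal work carries exact precision from start to finish — the intermediate values appear rounded to 4 significant digits within the worked lines. Each reported result is rounded exactly once; all derived quantities are re-derived at full float precision (glass mass, yield, LOI, the totals, four oxide percentages) from the weighed amounts for 2000 g of glass as written in problem or answer.
Per-oxide target masses for 2000 g vitreous product:
  ZrO2: 1.357% × 2000 = 27.14 g
  Al2O3: 16.72% × 2000 = 334.4 g
  SiO2: 72.77% × 2000 = 1455 g
  Li2O: 9.147% × 2000 = 182.9 g
Sums-versus-targets review using the reported weights, on the stated basis (sums match the target masses exact up to rounding of places):
  ZrO2: 40.67·0.6673 = 27.14 g (target 27.14 g)
  Al2O3: 1219·0.2727 + 668.0·0.003000 = 334.4 g (target 334.4 g)
  SiO2: 1219·0.6377 + 668.0·0.9949 + 40.67·0.3317 = 1455 g (target 1455 g)
  Li2O: 1219·0.07470 + 229.9·0.3996 = 182.9 g (target 182.9 g)
Glass-mass sanity pass: net batch after ignition = 2000 g (oxide target masses add up to 2000 g; basis as stated: 2000 g — gaps are rounding artifacts).
Batch total: Σ batch = 2158 g; loss to ignition Σ batch·LOI = 157.6 g; yield, glass over the total, = 92.69%.

Revised batch per 2000 g vitreous product:
  Spodumene concentrate: 1219 g
  Glass-grade sand: 668.0 g
  Zircon: 40.67 g
  Li2CO3: 229.9 g
Total batch = 2158 g; LOI loss = 157.6 g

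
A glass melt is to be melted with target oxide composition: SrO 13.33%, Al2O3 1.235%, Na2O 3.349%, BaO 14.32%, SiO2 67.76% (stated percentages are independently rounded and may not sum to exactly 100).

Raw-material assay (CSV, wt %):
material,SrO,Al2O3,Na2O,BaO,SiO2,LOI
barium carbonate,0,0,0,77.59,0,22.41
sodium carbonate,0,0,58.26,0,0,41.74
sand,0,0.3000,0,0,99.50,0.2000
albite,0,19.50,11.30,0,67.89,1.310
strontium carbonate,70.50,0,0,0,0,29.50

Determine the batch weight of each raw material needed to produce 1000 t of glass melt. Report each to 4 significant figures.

Batch per 1000 t glass melt:
  barium carbonate: 184.6 t
  sodium carbonate: 47.12 t
  sand: 644.6 t
  albite: 53.42 t
  strontium carbonate: 189.1 t
Total batch = 1119 t; LOI loss = 118.8 t; yield = 89.38%

The whole derivation carries exact precision at every stage; the intermediate values appear, rounded to 4 significant digits, across the worked steps — each reported result carries a single rounding. Derived quantities, which include net glass mass, the five compositions, the yield, totals, LOI, are rebuilt at full float precision, exactly as shown in either problem or answer, using the weight values at 1000 t of glass.
Oxide mass targets, per 1000 t glass melt:
  SrO: 13.33% × 1000 = 133.3 t
  Al2O3: 1.235% × 1000 = 12.35 t
  Na2O: 3.349% × 1000 = 33.49 t
  BaO: 14.32% × 1000 = 143.2 t
  SiO2: 67.76% × 1000 = 677.6 t
Oxide-by-oxide audit working from each reported weight, on the stated basis (oxide sums agree with the targets inside rounding margins):
  SrO: 189.1·0.7050 = 133.3 t (target 133.3 t)
  Al2O3: 644.6·0.003000 + 53.42·0.1950 = 12.35 t (target 12.35 t)
  Na2O: 47.12·0.5826 + 53.42·0.1130 = 33.49 t (target 33.49 t)
  BaO: 184.6·0.7759 = 143.2 t (target 143.2 t)
  SiO2: 644.6·0.9950 + 53.42·0.6789 = 677.6 t (target 677.6 t)
Glass-mass bookkeeping: batch total minus LOI = 1000 t (the Σ of target masses is 999.9 t; with the basis standing at 1000 t — rounding explains the deltas).
Batch grand total — Σ batch = 1119 t; ignition loss, Σ(batch × LOI) = 118.8 t; yield: glass divided by total = 89.38%.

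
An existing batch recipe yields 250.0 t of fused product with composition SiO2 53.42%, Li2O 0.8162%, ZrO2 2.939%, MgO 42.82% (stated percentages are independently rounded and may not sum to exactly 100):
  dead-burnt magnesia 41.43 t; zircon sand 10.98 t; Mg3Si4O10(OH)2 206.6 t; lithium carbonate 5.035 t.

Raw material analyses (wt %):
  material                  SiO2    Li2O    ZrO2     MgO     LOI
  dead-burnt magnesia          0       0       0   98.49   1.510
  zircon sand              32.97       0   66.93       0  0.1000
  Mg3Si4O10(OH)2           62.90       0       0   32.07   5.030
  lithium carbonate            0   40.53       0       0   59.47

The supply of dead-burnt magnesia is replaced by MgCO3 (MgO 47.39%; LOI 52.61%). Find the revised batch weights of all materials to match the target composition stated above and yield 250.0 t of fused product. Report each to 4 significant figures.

Every computation runs at full precision throughout. Working values are printed, rounded to four significant figures, across the worked steps. Every reported number takes just one rounding. The derived quantities (yield, glass mass, the four compositions, ignition loss, totals) are rebuilt from the batch weights on 250.0 t of glass at full precision as given in question or answer.
Target masses of each oxide per 250.0 t fused product:
  SiO2: 53.42% × 250.0 = 133.6 t
  Li2O: 0.8162% × 250.0 = 2.041 t
  ZrO2: 2.939% × 250.0 = 7.348 t
  MgO: 42.82% × 250.0 = 107.0 t
Verifying the oxide balance per the reported batch figures, on the stated basis (delivered sums recover each target modulo rounding of the values):
  SiO2: 10.98·0.3297 + 206.6·0.6290 = 133.6 t (target 133.6 t)
  Li2O: 5.035·0.4053 = 2.041 t (target 2.041 t)
  ZrO2: 10.98·0.6693 = 7.349 t (target 7.348 t)
  MgO: 86.10·0.4739 + 206.6·0.3207 = 107.1 t (target 107.0 t)
Auditing the glass mass value: Σ batch − LOI loss = 250.0 t (targets for the oxides total 250.0 t; the stated basis being 250.0 t — rounding explains the deltas).
Summing the batch: Σ batch = 308.7 t; LOI removed, Σ of batch·LOI: 58.69 t; the yield ratio, glass ÷ batch: 80.99%.

Revised batch per 250.0 t fused product:
  MgCO3: 86.10 t
  zircon sand: 10.98 t
  Mg3Si4O10(OH)2: 206.6 t
  lithium carbonate: 5.035 t
Total batch = 308.7 t; LOI loss = 58.69 t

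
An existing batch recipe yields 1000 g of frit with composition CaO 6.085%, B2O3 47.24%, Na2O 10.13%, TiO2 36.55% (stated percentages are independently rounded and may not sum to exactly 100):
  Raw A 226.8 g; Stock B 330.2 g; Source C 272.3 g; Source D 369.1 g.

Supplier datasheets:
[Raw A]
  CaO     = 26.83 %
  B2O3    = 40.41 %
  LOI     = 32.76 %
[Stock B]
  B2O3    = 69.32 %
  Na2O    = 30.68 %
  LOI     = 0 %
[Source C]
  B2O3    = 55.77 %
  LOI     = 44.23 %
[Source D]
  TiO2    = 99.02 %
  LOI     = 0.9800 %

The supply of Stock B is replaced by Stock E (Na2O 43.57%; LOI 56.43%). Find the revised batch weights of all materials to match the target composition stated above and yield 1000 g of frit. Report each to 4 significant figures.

Revised batch per 1000 g frit:
  Raw A: 226.8 g
  Stock E: 232.5 g
  Source C: 682.7 g
  Source D: 369.1 g
Total batch = 1511 g; LOI loss = 511.1 g

Mid-chain values are shown, with 4-significant-figure rounding, between the steps — each numeric step runs at exact precision at each step; each reported figure is rounded a single time — all derived quantities (net glass mass, LOI, the yield, totals, four oxide percentages) are carried at full precision starting from the weights per 1000 g of glass as set out in either problem or answer.
The oxide mass targets at 1000 g frit:
  CaO: 6.085% × 1000 = 60.85 g
  B2O3: 47.24% × 1000 = 472.4 g
  Na2O: 10.13% × 1000 = 101.3 g
  TiO2: 36.55% × 1000 = 365.5 g
Oxide-by-oxide audit given the weights on record, relative to the basis at hand (delivered sums recover each target up to rounding of the answer):
  CaO: 226.8·0.2683 = 60.85 g (target 60.85 g)
  B2O3: 226.8·0.4041 + 682.7·0.5577 = 472.4 g (target 472.4 g)
  Na2O: 232.5·0.4357 = 101.3 g (target 101.3 g)
  TiO2: 369.1·0.9902 = 365.5 g (target 365.5 g)
Glass-mass closure: total charge less LOI = 1000 g (targets for the oxides total 1000 g; against the stated basis, 1000 g — any gap is answer rounding).
Summing the batch: Σ batch = 1511 g; the LOI term Σ batch·LOI equals 511.1 g; glass ÷ batch gives a yield of 66.18%.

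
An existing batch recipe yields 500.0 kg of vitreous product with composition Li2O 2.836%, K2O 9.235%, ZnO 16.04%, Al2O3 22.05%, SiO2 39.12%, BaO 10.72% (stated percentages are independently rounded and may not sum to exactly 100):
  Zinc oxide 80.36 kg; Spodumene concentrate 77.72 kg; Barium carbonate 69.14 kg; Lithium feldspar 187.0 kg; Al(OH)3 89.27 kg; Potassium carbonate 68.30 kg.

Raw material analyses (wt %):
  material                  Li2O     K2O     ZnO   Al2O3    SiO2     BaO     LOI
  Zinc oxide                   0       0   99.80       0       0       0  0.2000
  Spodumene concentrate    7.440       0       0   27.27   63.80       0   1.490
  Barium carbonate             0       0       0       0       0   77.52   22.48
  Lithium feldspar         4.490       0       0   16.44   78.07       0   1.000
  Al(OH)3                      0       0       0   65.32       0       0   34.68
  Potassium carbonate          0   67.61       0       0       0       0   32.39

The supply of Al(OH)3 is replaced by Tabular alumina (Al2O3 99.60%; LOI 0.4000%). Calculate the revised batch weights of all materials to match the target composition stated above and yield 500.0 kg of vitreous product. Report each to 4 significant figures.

Working values are displayed (rounded to 4 significant figures) within the worked lines; all arithmetic keeps exact precision at each step; every reported value undergoes a single rounding; derived quantities (totals, ignition loss, glass mass, yield, the six compositions) are rebuilt in full float precision from the weighed amounts for 500.0 kg of glass precisely as stated by problem or answer.
The oxide mass targets at 500.0 kg vitreous product:
  Li2O: 2.836% × 500.0 = 14.18 kg
  K2O: 9.235% × 500.0 = 46.18 kg
  ZnO: 16.04% × 500.0 = 80.20 kg
  Al2O3: 22.05% × 500.0 = 110.2 kg
  SiO2: 39.12% × 500.0 = 195.6 kg
  BaO: 10.72% × 500.0 = 53.60 kg
Mass-balance tally per oxide using the reported weights, versus the basis set out (sum by sum, the targets are met up to rounding of the answer):
  Li2O: 77.72·0.07440 + 187.0·0.04490 = 14.18 kg (target 14.18 kg)
  K2O: 68.30·0.6761 = 46.18 kg (target 46.18 kg)
  ZnO: 80.36·0.9980 = 80.20 kg (target 80.20 kg)
  Al2O3: 77.72·0.2727 + 187.0·0.1644 + 58.54·0.9960 = 110.2 kg (target 110.2 kg)
  SiO2: 77.72·0.6380 + 187.0·0.7807 = 195.6 kg (target 195.6 kg)
  BaO: 69.14·0.7752 = 53.60 kg (target 53.60 kg)
Glass-mass sanity pass: the batch minus its LOI: 500.0 kg (the targets, summed, come to 500.0 kg; basis as stated: 500.0 kg — gaps are rounding artifacts).
Batch total: Σ batch = 541.1 kg; LOI removed, Σ of batch·LOI: 41.09 kg; glass ÷ batch gives a yield of 92.41%.

Revised batch per 500.0 kg vitreous product:
  Zinc oxide: 80.36 kg
  Spodumene concentrate: 77.72 kg
  Barium carbonate: 69.14 kg
  Lithium feldspar: 187.0 kg
  Tabular alumina: 58.54 kg
  Potassium carbonate: 68.30 kg
Total batch = 541.1 kg; LOI loss = 41.09 kg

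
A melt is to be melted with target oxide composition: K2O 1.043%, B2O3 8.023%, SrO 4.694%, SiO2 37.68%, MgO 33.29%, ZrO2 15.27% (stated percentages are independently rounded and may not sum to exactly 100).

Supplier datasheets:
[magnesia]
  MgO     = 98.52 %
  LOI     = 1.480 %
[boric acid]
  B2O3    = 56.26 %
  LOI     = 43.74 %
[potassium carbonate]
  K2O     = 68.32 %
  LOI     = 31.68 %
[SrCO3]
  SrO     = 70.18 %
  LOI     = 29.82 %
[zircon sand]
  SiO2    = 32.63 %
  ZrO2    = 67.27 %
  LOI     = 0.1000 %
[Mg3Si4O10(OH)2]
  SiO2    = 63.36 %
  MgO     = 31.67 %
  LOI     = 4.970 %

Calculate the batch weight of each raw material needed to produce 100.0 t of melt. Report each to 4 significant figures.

Intermediates are shown (rounded to four significant figures) alongside each step. The working math runs at full precision throughout — a single rounding completes each reported value — all derived quantities are computed in exact precision (net glass mass, the six compositions, yield, ignition loss, totals) from the batch weights for 100.0 t of glass, exactly as shown in question or answer.
Per-oxide target masses for 100.0 t melt:
  K2O: 1.043% × 100.0 = 1.043 t
  B2O3: 8.023% × 100.0 = 8.023 t
  SrO: 4.694% × 100.0 = 4.694 t
  SiO2: 37.68% × 100.0 = 37.68 t
  MgO: 33.29% × 100.0 = 33.29 t
  ZrO2: 15.27% × 100.0 = 15.27 t
Mass-balance tally per oxide from the weights as reported, for the quoted basis mass (delivered sums recover each target net of answer rounding effects):
  K2O: 1.527·0.6832 = 1.043 t (target 1.043 t)
  B2O3: 14.26·0.5626 = 8.023 t (target 8.023 t)
  SrO: 6.689·0.7018 = 4.694 t (target 4.694 t)
  SiO2: 22.70·0.3263 + 47.78·0.6336 = 37.68 t (target 37.68 t)
  MgO: 18.43·0.9852 + 47.78·0.3167 = 33.29 t (target 33.29 t)
  ZrO2: 22.70·0.6727 = 15.27 t (target 15.27 t)
The glass-mass cross-check: the batch minus its LOI: 100.0 t (the targets, summed, come to 100.0 t; versus the stated basis of 100.0 t — rounding explains the deltas).
Total batch = Σ batch = 111.4 t; ignition loss, Σ(batch × LOI) = 11.39 t; yield = glass ÷ total batch = 89.78%.

Batch per 100.0 t melt:
  magnesia: 18.43 t
  boric acid: 14.26 t
  potassium carbonate: 1.527 t
  SrCO3: 6.689 t
  zircon sand: 22.70 t
  Mg3Si4O10(OH)2: 47.78 t
Total batch = 111.4 t; LOI loss = 11.39 t; yield = 89.78%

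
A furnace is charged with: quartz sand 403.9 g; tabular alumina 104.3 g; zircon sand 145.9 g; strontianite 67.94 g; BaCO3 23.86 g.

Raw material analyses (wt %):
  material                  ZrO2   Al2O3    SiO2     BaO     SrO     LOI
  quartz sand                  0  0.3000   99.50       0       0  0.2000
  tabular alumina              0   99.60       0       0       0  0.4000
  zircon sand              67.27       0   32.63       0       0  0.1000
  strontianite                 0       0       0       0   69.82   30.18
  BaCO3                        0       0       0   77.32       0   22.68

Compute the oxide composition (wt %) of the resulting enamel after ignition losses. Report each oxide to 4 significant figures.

The intermediate values are shown, rounded to 4 significant figures, at each printed step. The whole derivation holds full precision throughout; a single rounding produces each reported number; the derived quantities (yield, net glass mass, ignition loss, the five compositions, the totals) are carried from the batch weights on 718.6 g of glass in full precision as written in the problem or the answer.
What the batch supplies per oxide:
  ZrO2: 145.9·0.6727 = 98.15 g
  Al2O3: 403.9·0.003000 + 104.3·0.9960 = 105.1 g
  SiO2: 403.9·0.9950 + 145.9·0.3263 = 449.5 g
  BaO: 23.86·0.7732 = 18.45 g
  SrO: 67.94·0.6982 = 47.44 g
LOI: 403.9·0.002000 + 104.3·0.004000 + 145.9·0.001000 + 67.94·0.3018 + 23.86·0.2268 = 27.29 g
Glass = total batch minus LOI = 745.9 − 27.29 = 718.6 g (the oxide masses sum to this)
percent by weight: oxide/glass ×100

Glass mass = 718.6 g (batch 745.9 − LOI 27.29).
Composition: ZrO2 13.66%, Al2O3 14.62%, SiO2 62.55%, BaO 2.567%, SrO 6.601%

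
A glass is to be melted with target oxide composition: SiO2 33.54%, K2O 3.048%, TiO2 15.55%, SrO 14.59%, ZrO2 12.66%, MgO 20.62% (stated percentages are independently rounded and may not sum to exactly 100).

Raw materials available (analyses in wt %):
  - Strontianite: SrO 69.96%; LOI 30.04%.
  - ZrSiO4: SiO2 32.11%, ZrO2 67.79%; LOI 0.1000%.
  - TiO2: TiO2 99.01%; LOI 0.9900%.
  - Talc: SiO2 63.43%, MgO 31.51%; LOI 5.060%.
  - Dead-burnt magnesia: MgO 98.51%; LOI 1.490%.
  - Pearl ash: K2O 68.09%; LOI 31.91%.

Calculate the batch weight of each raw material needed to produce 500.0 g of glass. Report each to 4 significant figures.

Mid-chain values are printed (rounded to four significant digits) within the worked lines — every computation holds full precision through every step; every reported result is rounded exactly once. Derived quantities, including the six compositions, ignition loss, yield, the totals, glass mass, are re-derived from the batch weights on 500.0 g of glass at exact precision exactly as printed in the problem or answer text.
Oxide mass targets, per 500.0 g glass:
  SiO2: 33.54% × 500.0 = 167.7 g
  K2O: 3.048% × 500.0 = 15.24 g
  TiO2: 15.55% × 500.0 = 77.75 g
  SrO: 14.59% × 500.0 = 72.95 g
  ZrO2: 12.66% × 500.0 = 63.30 g
  MgO: 20.62% × 500.0 = 103.1 g
Sums-versus-targets review per the reported batch figures, against the basis in use (each sum matches its target mass exact up to rounding of places):
  SiO2: 93.38·0.3211 + 217.1·0.6343 = 167.7 g (target 167.7 g)
  K2O: 22.38·0.6809 = 15.24 g (target 15.24 g)
  TiO2: 78.53·0.9901 = 77.75 g (target 77.75 g)
  SrO: 104.3·0.6996 = 72.97 g (target 72.95 g)
  ZrO2: 93.38·0.6779 = 63.30 g (target 63.30 g)
  MgO: 217.1·0.3151 + 35.21·0.9851 = 103.1 g (target 103.1 g)
Glass-mass sanity pass: batch Σ − ignition loss = 500.0 g (targets for the oxides total 500.0 g; against the stated basis, 500.0 g — differing by rounding only).
Whole-batch sum: Σ batch = 550.9 g; LOI loss = Σ batch·LOI = 50.85 g; yield = glass ÷ total batch = 90.77%.

Batch per 500.0 g glass:
  Strontianite: 104.3 g
  ZrSiO4: 93.38 g
  TiO2: 78.53 g
  Talc: 217.1 g
  Dead-burnt magnesia: 35.21 g
  Pearl ash: 22.38 g
Total batch = 550.9 g; LOI loss = 50.85 g; yield = 90.77%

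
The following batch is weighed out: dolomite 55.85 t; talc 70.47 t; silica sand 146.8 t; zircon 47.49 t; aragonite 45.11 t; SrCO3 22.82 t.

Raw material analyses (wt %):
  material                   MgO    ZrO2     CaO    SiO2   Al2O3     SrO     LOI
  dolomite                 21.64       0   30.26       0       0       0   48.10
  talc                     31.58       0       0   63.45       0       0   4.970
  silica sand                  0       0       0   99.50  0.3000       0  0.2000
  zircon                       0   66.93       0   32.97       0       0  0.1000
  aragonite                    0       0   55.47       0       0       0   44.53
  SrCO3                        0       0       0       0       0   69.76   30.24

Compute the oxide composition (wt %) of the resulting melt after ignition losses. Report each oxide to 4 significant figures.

In-progress results are printed with 4-significant-digit rounding alongside each step — the whole derivation keeps full precision from start to finish — each reported value is rounded only once; the derived quantities are rebuilt at full precision (glass mass, totals, six oxide percentages, ignition loss, the yield) from the batch weights per 330.8 t of glass as given in question or answer.
Delivered oxide masses:
  MgO: 55.85·0.2164 + 70.47·0.3158 = 34.34 t
  ZrO2: 47.49·0.6693 = 31.79 t
  CaO: 55.85·0.3026 + 45.11·0.5547 = 41.92 t
  SiO2: 70.47·0.6345 + 146.8·0.9950 + 47.49·0.3297 = 206.4 t
  Al2O3: 146.8·0.003000 = 0.4404 t
  SrO: 22.82·0.6976 = 15.92 t
LOI: 55.85·0.4810 + 70.47·0.04970 + 146.8·0.002000 + 47.49·0.001000 + 45.11·0.4453 + 22.82·0.3024 = 57.70 t
batch − LOI leaves glass = 388.5 − 57.70 = 330.8 t (= Σ oxide masses)
each wt % is 100 × oxide ÷ glass

Glass mass = 330.8 t (batch 388.5 − LOI 57.70).
Composition: MgO 10.38%, ZrO2 9.607%, CaO 12.67%, SiO2 62.40%, Al2O3 0.1331%, SrO 4.812%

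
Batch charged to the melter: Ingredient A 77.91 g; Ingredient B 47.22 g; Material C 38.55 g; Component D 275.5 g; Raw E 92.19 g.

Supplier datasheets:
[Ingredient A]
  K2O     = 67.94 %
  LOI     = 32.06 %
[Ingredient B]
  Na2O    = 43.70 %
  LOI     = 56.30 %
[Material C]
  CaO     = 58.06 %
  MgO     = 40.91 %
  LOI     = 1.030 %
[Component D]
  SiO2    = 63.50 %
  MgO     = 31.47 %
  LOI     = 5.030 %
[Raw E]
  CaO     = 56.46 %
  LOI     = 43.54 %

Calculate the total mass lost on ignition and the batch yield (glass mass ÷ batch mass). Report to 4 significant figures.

LOI loss = 106.0 g; glass = 425.4 g; yield = 80.06%

In-progress results are printed, rounded to four significant figures, when written out. Each numeric step carries full float precision in all steps; each reported figure includes exactly one rounding; derived quantities (LOI, the yield, glass mass, five oxide percentages, totals) are recomputed using the weight values at 425.4 g of glass in full float precision, as given in the problem or the answer.
Loss on ignition, line by line:
  Ingredient A: 77.91 × 0.3206 = 24.98 g
  Ingredient B: 47.22 × 0.5630 = 26.58 g
  Material C: 38.55 × 0.01030 = 0.3971 g
  Component D: 275.5 × 0.05030 = 13.86 g
  Raw E: 92.19 × 0.4354 = 40.14 g
Total LOI = 106.0 g
Glass = batch − LOI = 531.4 − 106.0 = 425.4 g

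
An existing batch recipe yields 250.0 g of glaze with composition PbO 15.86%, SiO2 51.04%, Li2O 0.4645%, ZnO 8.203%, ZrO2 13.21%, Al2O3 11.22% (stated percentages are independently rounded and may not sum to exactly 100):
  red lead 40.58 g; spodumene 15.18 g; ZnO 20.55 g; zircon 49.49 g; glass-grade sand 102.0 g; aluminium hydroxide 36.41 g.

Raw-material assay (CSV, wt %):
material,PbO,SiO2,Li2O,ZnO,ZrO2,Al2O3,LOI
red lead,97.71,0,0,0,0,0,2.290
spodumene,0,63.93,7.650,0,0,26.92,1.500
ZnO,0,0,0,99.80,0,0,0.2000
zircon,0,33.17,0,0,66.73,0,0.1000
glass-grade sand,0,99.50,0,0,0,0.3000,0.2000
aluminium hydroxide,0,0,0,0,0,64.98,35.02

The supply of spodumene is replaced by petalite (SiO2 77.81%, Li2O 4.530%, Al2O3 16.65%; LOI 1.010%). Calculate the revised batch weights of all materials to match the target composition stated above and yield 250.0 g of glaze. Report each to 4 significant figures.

The whole derivation runs at full precision from start to finish — intermediates appear (rounded to 4 significant figures) on the page. Exactly one rounding goes into each reported figure. All derived quantities, including the six compositions, net glass mass, ignition loss, totals, the yield, are computed starting from the weights on 250.0 g of glass in full float precision, as quoted within the question or the answer.
Per-oxide target masses for 250.0 g glaze:
  PbO: 15.86% × 250.0 = 39.65 g
  SiO2: 51.04% × 250.0 = 127.6 g
  Li2O: 0.4645% × 250.0 = 1.161 g
  ZnO: 8.203% × 250.0 = 20.51 g
  ZrO2: 13.21% × 250.0 = 33.02 g
  Al2O3: 11.22% × 250.0 = 28.05 g
Oxide-by-oxide audit with the batch weights as given, relative to the basis at hand (every target is met by its sum up to rounding of the answer):
  PbO: 40.58·0.9771 = 39.65 g (target 39.65 g)
  SiO2: 25.63·0.7781 + 49.49·0.3317 + 91.70·0.9950 = 127.6 g (target 127.6 g)
  Li2O: 25.63·0.04530 = 1.161 g (target 1.161 g)
  ZnO: 20.55·0.9980 = 20.51 g (target 20.51 g)
  ZrO2: 49.49·0.6673 = 33.02 g (target 33.02 g)
  Al2O3: 25.63·0.1665 + 91.70·0.003000 + 36.18·0.6498 = 28.05 g (target 28.05 g)
Glass-mass closure: batch total minus LOI = 250.0 g (oxide target masses add up to 250.0 g; stated basis 250.0 g — any gap is answer rounding).
Batch total: Σ batch = 264.1 g; LOI removed, Σ of batch·LOI: 14.13 g; yield: glass divided by total = 94.65%.

Revised batch per 250.0 g glaze:
  red lead: 40.58 g
  petalite: 25.63 g
  ZnO: 20.55 g
  zircon: 49.49 g
  glass-grade sand: 91.70 g
  aluminium hydroxide: 36.18 g
Total batch = 264.1 g; LOI loss = 14.13 g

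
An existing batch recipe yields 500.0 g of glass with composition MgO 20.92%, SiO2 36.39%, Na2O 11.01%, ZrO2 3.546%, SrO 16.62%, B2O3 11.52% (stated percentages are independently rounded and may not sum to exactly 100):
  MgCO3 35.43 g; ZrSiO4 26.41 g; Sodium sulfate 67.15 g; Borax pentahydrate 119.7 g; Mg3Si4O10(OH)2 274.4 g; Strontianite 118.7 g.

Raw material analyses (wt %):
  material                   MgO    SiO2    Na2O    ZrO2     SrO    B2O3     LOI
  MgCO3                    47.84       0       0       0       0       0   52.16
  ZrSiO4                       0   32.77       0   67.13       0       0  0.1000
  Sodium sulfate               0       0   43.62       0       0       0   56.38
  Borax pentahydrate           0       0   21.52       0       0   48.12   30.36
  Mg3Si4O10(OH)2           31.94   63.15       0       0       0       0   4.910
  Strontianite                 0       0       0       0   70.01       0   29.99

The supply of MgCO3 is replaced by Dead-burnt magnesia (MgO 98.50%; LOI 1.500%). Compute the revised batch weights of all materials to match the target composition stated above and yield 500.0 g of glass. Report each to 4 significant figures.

Rounding to four significant digits applies to every intermediate as displayed; all arithmetic runs at exact precision all the way through; exactly one rounding is applied to every reported number — all derived quantities are re-derived at full float precision (six oxide percentages, yield, glass mass, ignition loss, the totals) from the weighed amounts at 500.0 g of glass, precisely as stated by the problem or the answer.
The oxide mass targets at 500.0 g glass:
  MgO: 20.92% × 500.0 = 104.6 g
  SiO2: 36.39% × 500.0 = 182.0 g
  Na2O: 11.01% × 500.0 = 55.05 g
  ZrO2: 3.546% × 500.0 = 17.73 g
  SrO: 16.62% × 500.0 = 83.10 g
  B2O3: 11.52% × 500.0 = 57.60 g
Sums-versus-targets review given the weights on record, relative to the basis at hand (sums match the target masses given rounding of the digits):
  MgO: 17.21·0.9850 + 274.4·0.3194 = 104.6 g (target 104.6 g)
  SiO2: 26.41·0.3277 + 274.4·0.6315 = 181.9 g (target 182.0 g)
  Na2O: 67.15·0.4362 + 119.7·0.2152 = 55.05 g (target 55.05 g)
  ZrO2: 26.41·0.6713 = 17.73 g (target 17.73 g)
  SrO: 118.7·0.7001 = 83.10 g (target 83.10 g)
  B2O3: 119.7·0.4812 = 57.60 g (target 57.60 g)
The glass-mass cross-check: the batch minus its LOI: 500.0 g (the Σ of target masses is 500.0 g; against the stated basis, 500.0 g — any gap is answer rounding).
Total batch = Σ batch = 623.6 g; LOI loss = Σ batch·LOI = 123.6 g; as yield: glass ÷ batch → 80.19%.

Revised batch per 500.0 g glass:
  Dead-burnt magnesia: 17.21 g
  ZrSiO4: 26.41 g
  Sodium sulfate: 67.15 g
  Borax pentahydrate: 119.7 g
  Mg3Si4O10(OH)2: 274.4 g
  Strontianite: 118.7 g
Total batch = 623.6 g; LOI loss = 123.6 g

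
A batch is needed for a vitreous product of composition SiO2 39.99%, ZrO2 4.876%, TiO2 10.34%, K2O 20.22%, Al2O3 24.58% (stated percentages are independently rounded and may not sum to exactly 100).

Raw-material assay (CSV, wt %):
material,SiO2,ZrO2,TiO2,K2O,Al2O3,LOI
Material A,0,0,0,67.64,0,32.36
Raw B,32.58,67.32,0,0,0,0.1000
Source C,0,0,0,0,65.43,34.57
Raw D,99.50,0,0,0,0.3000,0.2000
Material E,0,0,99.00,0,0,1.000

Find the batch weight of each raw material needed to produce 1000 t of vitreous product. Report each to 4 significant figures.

In-progress results are displayed with 4-significant-digit rounding within the worked lines. Every computation runs at full float precision in every operation; every reported result takes a single rounding — the derived quantities (LOI, the yield, five oxide percentages, the totals, net glass mass) are rebuilt using the weight values on 1000 t of glass at full precision, exactly as printed in either problem or answer.
Oxide mass targets, per 1000 t vitreous product:
  SiO2: 39.99% × 1000 = 399.9 t
  ZrO2: 4.876% × 1000 = 48.76 t
  TiO2: 10.34% × 1000 = 103.4 t
  K2O: 20.22% × 1000 = 202.2 t
  Al2O3: 24.58% × 1000 = 245.8 t
Per-oxide balance check from the weights as reported, on the stated basis (oxide sums agree with the targets exact up to rounding of places):
  SiO2: 72.43·0.3258 + 378.2·0.9950 = 399.9 t (target 399.9 t)
  ZrO2: 72.43·0.6732 = 48.76 t (target 48.76 t)
  TiO2: 104.4·0.9900 = 103.4 t (target 103.4 t)
  K2O: 298.9·0.6764 = 202.2 t (target 202.2 t)
  Al2O3: 373.9·0.6543 + 378.2·0.003000 = 245.8 t (target 245.8 t)
The glass-mass cross-check: net batch after ignition = 1000 t (summing oxide targets gives 1000 t; basis as stated: 1000 t — differing by rounding only).
Adding the batch up: Σ batch = 1228 t; ignition loss, Σ(batch × LOI) = 227.9 t; yield = glass ÷ total batch = 81.44%.

Batch per 1000 t vitreous product:
  Material A: 298.9 t
  Raw B: 72.43 t
  Source C: 373.9 t
  Raw D: 378.2 t
  Material E: 104.4 t
Total batch = 1228 t; LOI loss = 227.9 t; yield = 81.44%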